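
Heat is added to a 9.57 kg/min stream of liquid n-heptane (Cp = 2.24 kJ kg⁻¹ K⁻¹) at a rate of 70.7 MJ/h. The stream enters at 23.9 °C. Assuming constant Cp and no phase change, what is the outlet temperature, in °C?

T_out = 78.9 °C

Q = 70.7 MJ/h = 1178.3 kJ/min
ΔT = Q/(ṁ·Cp) = 1178.3/(9.57×2.24) = 54.968 K
T_out = 23.9 + 54.968 = 78.868 °C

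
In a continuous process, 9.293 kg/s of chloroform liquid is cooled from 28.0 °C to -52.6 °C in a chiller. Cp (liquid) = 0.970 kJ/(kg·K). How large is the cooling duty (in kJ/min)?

Q_c = 43600 kJ/min

Q = ṁ·Cp·ΔT = 9.293 × 0.970 × (-52.6 − 28.0) = -726.55 kJ/s
Cooling duty = 43593 kJ/min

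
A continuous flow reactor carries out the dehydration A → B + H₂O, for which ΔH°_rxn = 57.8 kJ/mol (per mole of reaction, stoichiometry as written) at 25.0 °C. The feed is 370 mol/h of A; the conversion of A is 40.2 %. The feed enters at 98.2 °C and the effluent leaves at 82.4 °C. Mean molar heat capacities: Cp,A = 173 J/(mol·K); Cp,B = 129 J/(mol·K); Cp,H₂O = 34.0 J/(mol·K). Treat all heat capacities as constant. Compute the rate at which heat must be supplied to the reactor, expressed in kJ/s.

Extent of reaction ξ = 0.402 × 370 = 148.74 mol/h
Reaction term: ξ·ΔH°_rxn = 148.74 × 57.8 = 8597.2 kJ/h
Sensible, feed 98.2→25 °C: -4685.5 kJ/h
Outlet flows (mol/h): A 221.26, B 148.74, H₂O 148.74
Sensible, products 25→82.4 °C: 3588.8 kJ/h
Q = ΔH = 7500.4 kJ/h = 2.0835 kW
Heat supplied = 2.0835 kJ/s

Q_in = 2.08 kJ/s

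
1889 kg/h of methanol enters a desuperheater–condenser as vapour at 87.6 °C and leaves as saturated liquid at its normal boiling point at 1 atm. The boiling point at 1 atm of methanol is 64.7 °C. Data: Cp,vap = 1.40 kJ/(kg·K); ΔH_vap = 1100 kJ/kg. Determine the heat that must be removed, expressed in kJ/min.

vapour 87.6→64.7 °C: -32.06 kJ/kg
condensation at 64.7 °C: -1100 kJ/kg
Δh = -32.06 + -1100 = -1132.1 kJ/kg
Q = ṁ·Δh = 1889 kg/h × -1132.1 kJ/kg = -2.1385e+06 kJ/h
|Q| = 594.02 kW = 35641 kJ/min

Q_c = 35600 kJ/min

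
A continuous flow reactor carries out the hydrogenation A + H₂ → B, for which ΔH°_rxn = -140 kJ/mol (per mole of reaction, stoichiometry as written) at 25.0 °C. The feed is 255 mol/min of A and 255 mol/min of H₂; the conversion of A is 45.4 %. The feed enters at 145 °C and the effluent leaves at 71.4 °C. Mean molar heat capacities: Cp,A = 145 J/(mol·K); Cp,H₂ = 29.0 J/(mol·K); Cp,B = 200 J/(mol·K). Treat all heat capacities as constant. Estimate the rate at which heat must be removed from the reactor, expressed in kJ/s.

Q_out = 322 kJ/s

Extent of reaction ξ = 0.454 × 255 = 115.77 mol/min
Reaction term: ξ·ΔH°_rxn = 115.77 × -140 = -16208 kJ/min
Sensible, feed 145→25 °C: -5324.4 kJ/min
Outlet flows (mol/min): A 139.23, H₂ 139.23, B 115.77
Sensible, products 25→71.4 °C: 2198.4 kJ/min
Q = ΔH = -19334 kJ/min = -322.23 kW
Heat removed = 322.23 kJ/s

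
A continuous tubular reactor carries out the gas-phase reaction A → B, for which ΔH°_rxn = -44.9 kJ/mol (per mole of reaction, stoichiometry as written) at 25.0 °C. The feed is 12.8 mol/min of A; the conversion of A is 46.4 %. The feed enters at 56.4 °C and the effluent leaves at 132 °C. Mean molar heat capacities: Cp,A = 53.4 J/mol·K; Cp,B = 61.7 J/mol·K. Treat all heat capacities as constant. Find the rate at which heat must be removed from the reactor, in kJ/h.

Extent of reaction ξ = 0.464 × 12.8 = 5.9392 mol/min
Reaction term: ξ·ΔH°_rxn = 5.9392 × -44.9 = -266.67 kJ/min
Sensible, feed 56.4→25 °C: -21.463 kJ/min
Outlet flows (mol/min): A 6.8608, B 5.9392
Sensible, products 25→132 °C: 78.411 kJ/min
Q = ΔH = -209.72 kJ/min = -3.4954 kW
Heat removed = 12583 kJ/h

Q_out = 12600 kJ/h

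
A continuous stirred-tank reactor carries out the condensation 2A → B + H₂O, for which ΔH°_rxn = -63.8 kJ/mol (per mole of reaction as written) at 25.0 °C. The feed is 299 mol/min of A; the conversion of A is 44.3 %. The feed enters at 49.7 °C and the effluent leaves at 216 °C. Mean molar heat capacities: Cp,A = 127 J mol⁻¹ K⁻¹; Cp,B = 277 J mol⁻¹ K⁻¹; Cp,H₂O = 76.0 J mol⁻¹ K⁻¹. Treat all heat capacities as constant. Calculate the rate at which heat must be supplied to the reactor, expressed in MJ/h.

Extent of reaction ξ = 0.443 × 299 / 2 = 66.228 mol/min
Reaction term: ξ·ΔH°_rxn = 66.228 × -63.8 = -4225.4 kJ/min
Sensible, feed 49.7→25 °C: -937.93 kJ/min
Outlet flows (mol/min): A 166.54, B 66.228, H₂O 66.228
Sensible, products 25→216 °C: 8505.2 kJ/min
Q = ΔH = 3341.8 kJ/min = 55.697 kW
Heat supplied = 200.51 MJ/h

Q_in = 201 MJ/h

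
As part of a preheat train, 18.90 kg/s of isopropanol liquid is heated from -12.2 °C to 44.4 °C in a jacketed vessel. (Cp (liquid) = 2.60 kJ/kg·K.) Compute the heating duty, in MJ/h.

Q = ṁ·Cp·ΔT = 18.90 × 2.60 × (44.4 − -12.2) = 2781.3 kJ/s
Heating duty = 10013 MJ/h

Q = 10000 MJ/h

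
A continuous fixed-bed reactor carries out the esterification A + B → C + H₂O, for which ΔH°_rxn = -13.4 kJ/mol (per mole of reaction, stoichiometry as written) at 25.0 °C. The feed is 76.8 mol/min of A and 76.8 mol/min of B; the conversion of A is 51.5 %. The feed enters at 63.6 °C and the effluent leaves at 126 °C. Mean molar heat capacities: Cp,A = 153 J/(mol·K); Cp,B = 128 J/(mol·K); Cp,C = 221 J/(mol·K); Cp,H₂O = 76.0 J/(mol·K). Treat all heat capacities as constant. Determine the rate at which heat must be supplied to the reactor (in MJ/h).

Extent of reaction ξ = 0.515 × 76.8 = 39.552 mol/min
Reaction term: ξ·ΔH°_rxn = 39.552 × -13.4 = -530 kJ/min
Sensible, feed 63.6→25 °C: -833.02 kJ/min
Outlet flows (mol/min): A 37.248, B 37.248, C 39.552, H₂O 39.552
Sensible, products 25→126 °C: 2243.6 kJ/min
Q = ΔH = 880.56 kJ/min = 14.676 kW
Heat supplied = 52.834 MJ/h

Q_in = 52.8 MJ/h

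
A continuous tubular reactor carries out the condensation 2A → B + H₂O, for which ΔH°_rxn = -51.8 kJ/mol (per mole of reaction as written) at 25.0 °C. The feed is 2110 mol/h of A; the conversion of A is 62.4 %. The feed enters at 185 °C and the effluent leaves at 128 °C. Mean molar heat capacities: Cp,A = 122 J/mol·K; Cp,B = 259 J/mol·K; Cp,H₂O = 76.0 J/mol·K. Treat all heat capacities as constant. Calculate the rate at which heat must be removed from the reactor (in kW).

Q_out = 11.8 kW

Extent of reaction ξ = 0.624 × 2110 / 2 = 658.32 mol/h
Reaction term: ξ·ΔH°_rxn = 658.32 × -51.8 = -34101 kJ/h
Sensible, feed 185→25 °C: -41187 kJ/h
Outlet flows (mol/h): A 793.36, B 658.32, H₂O 658.32
Sensible, products 25→128 °C: 32685 kJ/h
Q = ΔH = -42603 kJ/h = -11.834 kW
Heat removed = 11.834 kW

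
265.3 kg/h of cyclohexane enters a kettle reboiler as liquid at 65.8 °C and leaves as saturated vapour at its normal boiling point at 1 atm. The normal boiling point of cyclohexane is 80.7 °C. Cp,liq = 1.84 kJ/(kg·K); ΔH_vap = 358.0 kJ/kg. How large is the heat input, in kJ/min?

liquid 65.8→80.7 °C: 27.416 kJ/kg
vaporisation at 80.7 °C: 358 kJ/kg
Δh = 27.416 + 358 = 385.42 kJ/kg
Q = ṁ·Δh = 265.3 kg/h × 385.42 kJ/kg = 102250 kJ/h
|Q| = 28.403 kW = 1704.2 kJ/min

Q = 1700 kJ/min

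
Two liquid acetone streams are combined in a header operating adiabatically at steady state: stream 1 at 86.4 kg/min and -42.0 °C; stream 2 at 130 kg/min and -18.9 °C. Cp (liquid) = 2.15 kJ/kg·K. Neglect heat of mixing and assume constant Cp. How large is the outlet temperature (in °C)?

Energy balance with Q = 0: Σ ṁᵢCp,ᵢ(T_out − Tᵢ) = 0
Σ ṁᵢCp,ᵢTᵢ = 86.4×2.15×-42.0 + 130×2.15×-18.9 = -13084
Σ ṁᵢCp,ᵢ = 86.4×2.15 + 130×2.15 = 465.26
T_out = -13084 / 465.26 = -28.123 °C

T_out = -28.1 °C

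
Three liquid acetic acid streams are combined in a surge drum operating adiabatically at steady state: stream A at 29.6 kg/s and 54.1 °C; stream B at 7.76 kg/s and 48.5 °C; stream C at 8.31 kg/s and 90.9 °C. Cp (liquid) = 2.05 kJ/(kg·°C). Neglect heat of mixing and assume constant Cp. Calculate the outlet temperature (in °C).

Adiabatic, steady state ⇒ Σ ṁᵢCp,ᵢ(T_out − Tᵢ) = 0
Σ ṁᵢCp,ᵢTᵢ = 29.6×2.05×54.1 + 7.76×2.05×48.5 + 8.31×2.05×90.9 = 5602.9
Σ ṁᵢCp,ᵢ = 29.6×2.05 + 7.76×2.05 + 8.31×2.05 = 93.623
T_out = 5602.9 / 93.623 = 59.845 °C

T_out = 59.8 °C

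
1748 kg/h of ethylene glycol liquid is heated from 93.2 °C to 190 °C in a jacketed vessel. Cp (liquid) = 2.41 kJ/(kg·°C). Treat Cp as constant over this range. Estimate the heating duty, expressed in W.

Q = ṁ·Cp·ΔT = 1748 × 2.41 × (190 − 93.2) = 407790 kJ/h
Converting: 407790 / 3600 s = 113.27 kW
Heating duty = 113270 W

Q = 113000 W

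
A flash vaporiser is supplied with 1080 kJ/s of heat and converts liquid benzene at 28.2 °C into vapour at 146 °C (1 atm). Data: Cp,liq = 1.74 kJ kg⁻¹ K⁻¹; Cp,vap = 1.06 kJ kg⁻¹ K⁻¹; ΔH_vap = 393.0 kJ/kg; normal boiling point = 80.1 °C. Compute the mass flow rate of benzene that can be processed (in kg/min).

Δh = 1.74×(80.1−28.2) + 393.0 + 1.06×(146−80.1) = 553.16 kJ/kg
Q = 1080 kJ/s = 1080 kJ/s = 64800 kJ/min
ṁ = Q/Δh = 64800 / 553.16 = 117.15 kg/min

ṁ = 117 kg/min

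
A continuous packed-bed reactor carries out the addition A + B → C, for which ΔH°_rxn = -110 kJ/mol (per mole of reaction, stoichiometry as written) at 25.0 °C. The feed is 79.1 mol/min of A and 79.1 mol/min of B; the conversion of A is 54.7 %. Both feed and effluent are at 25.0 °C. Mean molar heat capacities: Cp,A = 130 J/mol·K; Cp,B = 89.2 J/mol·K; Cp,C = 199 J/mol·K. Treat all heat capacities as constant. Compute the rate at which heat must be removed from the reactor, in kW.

Extent of reaction ξ = 0.547 × 79.1 = 43.268 mol/min
Reaction term: ξ·ΔH°_rxn = 43.268 × -110 = -4759.4 kJ/min
Q = ΔH = -4759.4 kJ/min = -79.324 kW
Heat removed = 79.324 kW

Q_out = 79.3 kW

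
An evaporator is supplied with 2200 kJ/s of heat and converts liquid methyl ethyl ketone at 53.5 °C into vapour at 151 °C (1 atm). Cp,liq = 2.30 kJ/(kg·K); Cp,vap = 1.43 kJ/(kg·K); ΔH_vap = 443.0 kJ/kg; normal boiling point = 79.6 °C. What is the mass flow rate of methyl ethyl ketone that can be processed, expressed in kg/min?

ṁ = 218 kg/min

Δh = 2.30×(79.6−53.5) + 443.0 + 1.43×(151−79.6) = 605.13 kJ/kg
Q = 2200 kJ/s = 2200 kJ/s = 132000 kJ/min
ṁ = Q/Δh = 132000 / 605.13 = 218.13 kg/min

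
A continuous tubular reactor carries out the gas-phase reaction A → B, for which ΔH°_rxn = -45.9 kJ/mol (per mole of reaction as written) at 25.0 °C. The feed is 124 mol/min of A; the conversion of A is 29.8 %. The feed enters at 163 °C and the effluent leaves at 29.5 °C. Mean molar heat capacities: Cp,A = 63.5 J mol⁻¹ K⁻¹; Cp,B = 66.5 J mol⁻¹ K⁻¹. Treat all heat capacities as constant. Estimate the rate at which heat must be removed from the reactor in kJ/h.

Extent of reaction ξ = 0.298 × 124 = 36.952 mol/min
Reaction term: ξ·ΔH°_rxn = 36.952 × -45.9 = -1696.1 kJ/min
Sensible, feed 163→25 °C: -1086.6 kJ/min
Outlet flows (mol/min): A 87.048, B 36.952
Sensible, products 25→29.5 °C: 35.932 kJ/min
Q = ΔH = -2746.8 kJ/min = -45.78 kW
Heat removed = 164810 kJ/h

Q_out = 165000 kJ/h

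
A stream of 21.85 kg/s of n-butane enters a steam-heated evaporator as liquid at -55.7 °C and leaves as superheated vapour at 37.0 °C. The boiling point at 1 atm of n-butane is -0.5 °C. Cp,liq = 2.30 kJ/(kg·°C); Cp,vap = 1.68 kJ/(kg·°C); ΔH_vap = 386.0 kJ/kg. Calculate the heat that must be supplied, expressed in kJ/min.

liquid -55.7→-0.5 °C: 126.96 kJ/kg
vaporisation at -0.5 °C: 386 kJ/kg
vapour -0.5→37.0 °C: 63 kJ/kg
Δh = 126.96 + 386 + 63 = 575.96 kJ/kg
Q = ṁ·Δh = 21.85 kg/s × 575.96 kJ/kg = 12585 kJ/s
|Q| = 12585 kW = 755080 kJ/min

Q = 755000 kJ/min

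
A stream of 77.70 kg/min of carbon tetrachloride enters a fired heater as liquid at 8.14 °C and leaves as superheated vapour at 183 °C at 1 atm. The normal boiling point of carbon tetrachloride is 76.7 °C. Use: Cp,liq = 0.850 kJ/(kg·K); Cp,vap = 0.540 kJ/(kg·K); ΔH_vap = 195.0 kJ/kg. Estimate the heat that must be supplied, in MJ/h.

Q = 1450 MJ/h

liquid 8.14→76.7 °C: 58.276 kJ/kg
vaporisation at 76.7 °C: 195 kJ/kg
vapour 76.7→183 °C: 57.402 kJ/kg
Δh = 58.276 + 195 + 57.402 = 310.68 kJ/kg
Q = ṁ·Δh = 77.70 kg/min × 310.68 kJ/kg = 24140 kJ/min
|Q| = 402.33 kW = 1448.4 MJ/h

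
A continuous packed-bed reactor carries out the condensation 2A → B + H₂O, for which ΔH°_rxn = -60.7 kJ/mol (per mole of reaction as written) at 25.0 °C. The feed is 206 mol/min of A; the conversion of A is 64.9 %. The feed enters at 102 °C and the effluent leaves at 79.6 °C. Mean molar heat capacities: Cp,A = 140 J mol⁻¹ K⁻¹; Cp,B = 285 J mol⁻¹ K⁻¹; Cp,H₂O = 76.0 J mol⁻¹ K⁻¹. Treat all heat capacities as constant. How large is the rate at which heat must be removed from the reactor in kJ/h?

Extent of reaction ξ = 0.649 × 206 / 2 = 66.847 mol/min
Reaction term: ξ·ΔH°_rxn = 66.847 × -60.7 = -4057.6 kJ/min
Sensible, feed 102→25 °C: -2220.7 kJ/min
Outlet flows (mol/min): A 72.306, B 66.847, H₂O 66.847
Sensible, products 25→79.6 °C: 1870.3 kJ/min
Q = ΔH = -4408 kJ/min = -73.467 kW
Heat removed = 264480 kJ/h

Q_out = 264000 kJ/h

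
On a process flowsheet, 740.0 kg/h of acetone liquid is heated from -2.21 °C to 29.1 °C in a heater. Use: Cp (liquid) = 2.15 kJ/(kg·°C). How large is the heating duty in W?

Q = 13800 W

Q = ṁ·Cp·ΔT = 740.0 × 2.15 × (29.1 − -2.21) = 49814 kJ/h
Converting: 49814 / 3600 s = 13.837 kW
Heating duty = 13837 W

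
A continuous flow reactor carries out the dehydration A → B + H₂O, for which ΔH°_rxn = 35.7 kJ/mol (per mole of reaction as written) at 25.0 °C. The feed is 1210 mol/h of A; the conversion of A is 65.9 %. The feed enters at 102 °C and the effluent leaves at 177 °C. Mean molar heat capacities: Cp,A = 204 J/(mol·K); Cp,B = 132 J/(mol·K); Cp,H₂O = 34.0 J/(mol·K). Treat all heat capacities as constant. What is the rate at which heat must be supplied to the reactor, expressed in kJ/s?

Q_in = 11.8 kJ/s

Extent of reaction ξ = 0.659 × 1210 = 797.39 mol/h
Reaction term: ξ·ΔH°_rxn = 797.39 × 35.7 = 28467 kJ/h
Sensible, feed 102→25 °C: -19007 kJ/h
Outlet flows (mol/h): A 412.61, B 797.39, H₂O 797.39
Sensible, products 25→177 °C: 32914 kJ/h
Q = ΔH = 42374 kJ/h = 11.771 kW
Heat supplied = 11.771 kJ/s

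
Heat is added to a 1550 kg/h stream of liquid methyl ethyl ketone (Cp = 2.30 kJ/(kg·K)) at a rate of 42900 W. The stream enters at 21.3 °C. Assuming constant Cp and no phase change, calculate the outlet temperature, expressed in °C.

Q = 42900 W = 154440 kJ/h
ΔT = Q/(ṁ·Cp) = 154440/(1550×2.30) = 43.321 K
T_out = 21.3 + 43.321 = 64.621 °C

T_out = 64.6 °C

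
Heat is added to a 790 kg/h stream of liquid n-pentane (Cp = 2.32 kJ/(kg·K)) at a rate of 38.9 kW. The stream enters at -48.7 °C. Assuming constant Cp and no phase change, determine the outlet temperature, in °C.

Q = 38.9 kW = 140040 kJ/h
ΔT = Q/(ṁ·Cp) = 140040/(790×2.32) = 76.408 K
T_out = -48.7 + 76.408 = 27.708 °C

T_out = 27.7 °C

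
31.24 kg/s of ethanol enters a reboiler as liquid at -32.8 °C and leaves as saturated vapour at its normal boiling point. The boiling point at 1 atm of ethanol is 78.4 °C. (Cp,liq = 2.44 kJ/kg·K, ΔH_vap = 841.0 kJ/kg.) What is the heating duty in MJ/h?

Q = 125000 MJ/h

liquid -32.8→78.4 °C: 271.33 kJ/kg
vaporisation at 78.4 °C: 841 kJ/kg
Δh = 271.33 + 841 = 1112.3 kJ/kg
Q = ṁ·Δh = 31.24 kg/s × 1112.3 kJ/kg = 34749 kJ/s
|Q| = 34749 kW = 125100 MJ/h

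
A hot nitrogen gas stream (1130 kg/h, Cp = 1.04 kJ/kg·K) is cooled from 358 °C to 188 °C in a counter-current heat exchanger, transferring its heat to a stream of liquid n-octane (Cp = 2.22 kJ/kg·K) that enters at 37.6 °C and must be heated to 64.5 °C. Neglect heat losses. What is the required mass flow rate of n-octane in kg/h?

ṁ_c = 3350 kg/h

Heat released by hot stream: Q = 1130 × 1.04 × (358 − 188) = 199780 kJ/h
Energy balance on cold side (adiabatic exchanger): Q = ṁ_c·Cp_c·(T_c,out − T_c,in)
ṁ_c = 199780 / [2.22 × (64.5 − 37.6)] = 3345.5 kg/h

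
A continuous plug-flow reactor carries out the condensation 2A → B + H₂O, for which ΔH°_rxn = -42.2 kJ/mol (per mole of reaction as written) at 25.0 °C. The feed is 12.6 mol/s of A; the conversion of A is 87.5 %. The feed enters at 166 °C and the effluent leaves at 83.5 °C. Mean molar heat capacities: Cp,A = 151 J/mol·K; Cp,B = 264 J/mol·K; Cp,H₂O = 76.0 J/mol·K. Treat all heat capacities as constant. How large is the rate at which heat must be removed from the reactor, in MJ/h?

Extent of reaction ξ = 0.875 × 12.6 / 2 = 5.5125 mol/s
Reaction term: ξ·ΔH°_rxn = 5.5125 × -42.2 = -232.63 kJ/s
Sensible, feed 166→25 °C: -268.27 kJ/s
Outlet flows (mol/s): A 1.575, B 5.5125, H₂O 5.5125
Sensible, products 25→83.5 °C: 123.56 kJ/s
Q = ΔH = -377.34 kJ/s = -377.34 kW
Heat removed = 1358.4 MJ/h

Q_out = 1360 MJ/h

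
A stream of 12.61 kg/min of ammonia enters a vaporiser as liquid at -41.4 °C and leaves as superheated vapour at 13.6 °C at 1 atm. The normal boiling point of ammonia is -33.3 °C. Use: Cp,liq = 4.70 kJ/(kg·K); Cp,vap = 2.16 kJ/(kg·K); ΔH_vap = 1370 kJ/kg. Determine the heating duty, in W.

Q = 317000 W

liquid -41.4→-33.3 °C: 38.07 kJ/kg
vaporisation at -33.3 °C: 1370 kJ/kg
vapour -33.3→13.6 °C: 101.3 kJ/kg
Δh = 38.07 + 1370 + 101.3 = 1509.4 kJ/kg
Q = ṁ·Δh = 12.61 kg/min × 1509.4 kJ/kg = 19033 kJ/min
|Q| = 317.22 kW = 317220 W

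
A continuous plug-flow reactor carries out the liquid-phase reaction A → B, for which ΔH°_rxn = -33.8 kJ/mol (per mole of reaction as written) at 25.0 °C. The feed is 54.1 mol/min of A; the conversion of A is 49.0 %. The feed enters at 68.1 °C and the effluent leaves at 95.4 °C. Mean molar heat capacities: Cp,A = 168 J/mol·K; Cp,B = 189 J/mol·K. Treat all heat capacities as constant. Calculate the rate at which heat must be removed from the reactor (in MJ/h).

Extent of reaction ξ = 0.490 × 54.1 = 26.509 mol/min
Reaction term: ξ·ΔH°_rxn = 26.509 × -33.8 = -896 kJ/min
Sensible, feed 68.1→25 °C: -391.73 kJ/min
Outlet flows (mol/min): A 27.591, B 26.509
Sensible, products 25→95.4 °C: 679.04 kJ/min
Q = ΔH = -608.69 kJ/min = -10.145 kW
Heat removed = 36.521 MJ/h

Q_out = 36.5 MJ/h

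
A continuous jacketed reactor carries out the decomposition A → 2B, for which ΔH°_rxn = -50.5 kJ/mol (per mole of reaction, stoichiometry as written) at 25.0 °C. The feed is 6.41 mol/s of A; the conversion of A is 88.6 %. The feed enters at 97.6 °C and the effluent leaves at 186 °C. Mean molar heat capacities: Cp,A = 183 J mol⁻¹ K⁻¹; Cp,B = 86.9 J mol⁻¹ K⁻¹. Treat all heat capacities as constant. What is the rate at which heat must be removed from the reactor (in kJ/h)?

Q_out = 689000 kJ/h

Extent of reaction ξ = 0.886 × 6.41 = 5.6793 mol/s
Reaction term: ξ·ΔH°_rxn = 5.6793 × -50.5 = -286.8 kJ/s
Sensible, feed 97.6→25 °C: -85.162 kJ/s
Outlet flows (mol/s): A 0.73074, B 11.359
Sensible, products 25→186 °C: 180.45 kJ/s
Q = ΔH = -191.52 kJ/s = -191.52 kW
Heat removed = 689470 kJ/h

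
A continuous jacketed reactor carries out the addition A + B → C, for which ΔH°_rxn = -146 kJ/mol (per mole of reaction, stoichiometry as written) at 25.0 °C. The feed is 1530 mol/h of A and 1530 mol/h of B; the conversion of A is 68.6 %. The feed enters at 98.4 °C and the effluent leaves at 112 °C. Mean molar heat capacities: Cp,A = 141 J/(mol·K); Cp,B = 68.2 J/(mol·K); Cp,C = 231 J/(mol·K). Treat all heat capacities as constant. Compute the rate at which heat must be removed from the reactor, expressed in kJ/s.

Q_out = 40.8 kJ/s

Extent of reaction ξ = 0.686 × 1530 = 1049.6 mol/h
Reaction term: ξ·ΔH°_rxn = 1049.6 × -146 = -153240 kJ/h
Sensible, feed 98.4→25 °C: -23494 kJ/h
Outlet flows (mol/h): A 480.42, B 480.42, C 1049.6
Sensible, products 25→112 °C: 29837 kJ/h
Q = ΔH = -146900 kJ/h = -40.804 kW
Heat removed = 40.804 kJ/s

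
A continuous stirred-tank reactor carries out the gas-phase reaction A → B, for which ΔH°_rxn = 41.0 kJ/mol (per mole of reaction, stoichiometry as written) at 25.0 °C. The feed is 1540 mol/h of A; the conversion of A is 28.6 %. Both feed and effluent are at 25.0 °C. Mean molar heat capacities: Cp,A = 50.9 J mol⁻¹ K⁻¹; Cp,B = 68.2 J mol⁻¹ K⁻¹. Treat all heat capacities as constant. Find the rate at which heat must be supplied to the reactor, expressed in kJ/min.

Extent of reaction ξ = 0.286 × 1540 = 440.44 mol/h
Reaction term: ξ·ΔH°_rxn = 440.44 × 41.0 = 18058 kJ/h
Q = ΔH = 18058 kJ/h = 5.0161 kW
Heat supplied = 300.97 kJ/min

Q_in = 301 kJ/min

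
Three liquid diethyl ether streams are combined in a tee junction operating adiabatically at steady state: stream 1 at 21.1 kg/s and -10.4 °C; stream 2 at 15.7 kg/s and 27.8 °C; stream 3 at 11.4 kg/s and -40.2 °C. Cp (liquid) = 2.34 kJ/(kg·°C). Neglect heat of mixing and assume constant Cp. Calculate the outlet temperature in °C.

T_out = -5.01 °C

Adiabatic, steady state ⇒ Σ ṁᵢCp,ᵢ(T_out − Tᵢ) = 0
Σ ṁᵢCp,ᵢTᵢ = 21.1×2.34×-10.4 + 15.7×2.34×27.8 + 11.4×2.34×-40.2 = -564.55
Σ ṁᵢCp,ᵢ = 21.1×2.34 + 15.7×2.34 + 11.4×2.34 = 112.79
T_out = -564.55 / 112.79 = -5.0054 °C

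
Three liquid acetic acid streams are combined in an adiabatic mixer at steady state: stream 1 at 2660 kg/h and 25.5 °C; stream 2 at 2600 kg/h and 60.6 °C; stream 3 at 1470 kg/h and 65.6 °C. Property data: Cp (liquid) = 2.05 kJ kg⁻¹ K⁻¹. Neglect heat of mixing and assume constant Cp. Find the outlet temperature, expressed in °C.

T_out = 47.8 °C

Adiabatic, steady state ⇒ Σ ṁᵢCp,ᵢ(T_out − Tᵢ) = 0
T_out = Σ ṁᵢCp,ᵢTᵢ / Σ ṁᵢCp,ᵢ
      = 659740 / 13796 = 47.819 °C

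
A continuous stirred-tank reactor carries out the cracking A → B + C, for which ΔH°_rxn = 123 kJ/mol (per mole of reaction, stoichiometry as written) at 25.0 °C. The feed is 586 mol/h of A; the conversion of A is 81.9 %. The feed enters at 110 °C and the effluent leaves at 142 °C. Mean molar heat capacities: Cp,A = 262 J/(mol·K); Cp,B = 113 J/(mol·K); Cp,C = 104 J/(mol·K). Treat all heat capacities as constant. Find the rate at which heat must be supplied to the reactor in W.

Q_in = 17100 W

Extent of reaction ξ = 0.819 × 586 = 479.93 mol/h
Reaction term: ξ·ΔH°_rxn = 479.93 × 123 = 59032 kJ/h
Sensible, feed 110→25 °C: -13050 kJ/h
Outlet flows (mol/h): A 106.07, B 479.93, C 479.93
Sensible, products 25→142 °C: 15436 kJ/h
Q = ΔH = 61418 kJ/h = 17.061 kW
Heat supplied = 17061 W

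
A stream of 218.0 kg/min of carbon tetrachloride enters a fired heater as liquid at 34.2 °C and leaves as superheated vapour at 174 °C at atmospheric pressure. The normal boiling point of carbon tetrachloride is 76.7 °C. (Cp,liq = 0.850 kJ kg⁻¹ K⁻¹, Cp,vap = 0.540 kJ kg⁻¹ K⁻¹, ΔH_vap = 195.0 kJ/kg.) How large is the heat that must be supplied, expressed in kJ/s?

liquid 34.2→76.7 °C: 36.125 kJ/kg
vaporisation at 76.7 °C: 195 kJ/kg
vapour 76.7→174 °C: 52.542 kJ/kg
Δh = 36.125 + 195 + 52.542 = 283.67 kJ/kg
Q = ṁ·Δh = 218.0 kg/min × 283.67 kJ/kg = 61839 kJ/min
|Q| = 1030.7 kW

Q = 1030 kJ/s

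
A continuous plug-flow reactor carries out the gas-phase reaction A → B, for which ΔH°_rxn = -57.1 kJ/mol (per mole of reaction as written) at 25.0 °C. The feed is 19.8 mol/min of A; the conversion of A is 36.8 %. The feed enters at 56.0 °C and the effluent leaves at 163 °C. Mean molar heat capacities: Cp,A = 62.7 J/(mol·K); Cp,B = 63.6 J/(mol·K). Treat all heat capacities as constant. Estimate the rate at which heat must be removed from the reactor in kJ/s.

Q_out = 4.71 kJ/s

Extent of reaction ξ = 0.368 × 19.8 = 7.2864 mol/min
Reaction term: ξ·ΔH°_rxn = 7.2864 × -57.1 = -416.05 kJ/min
Sensible, feed 56.0→25 °C: -38.485 kJ/min
Outlet flows (mol/min): A 12.514, B 7.2864
Sensible, products 25→163 °C: 172.23 kJ/min
Q = ΔH = -282.31 kJ/min = -4.7052 kW
Heat removed = 4.7052 kJ/s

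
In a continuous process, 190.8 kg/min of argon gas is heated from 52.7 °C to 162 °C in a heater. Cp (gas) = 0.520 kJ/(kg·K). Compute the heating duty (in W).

Q = 181000 W

Q = ṁ·Cp·ΔT = 190.8 × 0.520 × (162 − 52.7) = 10844 kJ/min
Converting: 10844 / 60 s = 180.74 kW
Heating duty = 180740 W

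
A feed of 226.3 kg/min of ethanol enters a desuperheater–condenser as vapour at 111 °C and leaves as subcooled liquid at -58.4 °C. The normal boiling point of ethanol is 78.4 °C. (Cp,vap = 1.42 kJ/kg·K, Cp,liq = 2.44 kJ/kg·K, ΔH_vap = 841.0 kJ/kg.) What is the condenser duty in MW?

vapour 111→78.4 °C: -46.292 kJ/kg
condensation at 78.4 °C: -841 kJ/kg
liquid 78.4→-58.4 °C: -333.79 kJ/kg
Δh = -46.292 + -841 + -333.79 = -1221.1 kJ/kg
Q = ṁ·Δh = 226.3 kg/min × -1221.1 kJ/kg = -276330 kJ/min
|Q| = 4605.5 kW = 4.6055 MW

Q_c = 4.61 MW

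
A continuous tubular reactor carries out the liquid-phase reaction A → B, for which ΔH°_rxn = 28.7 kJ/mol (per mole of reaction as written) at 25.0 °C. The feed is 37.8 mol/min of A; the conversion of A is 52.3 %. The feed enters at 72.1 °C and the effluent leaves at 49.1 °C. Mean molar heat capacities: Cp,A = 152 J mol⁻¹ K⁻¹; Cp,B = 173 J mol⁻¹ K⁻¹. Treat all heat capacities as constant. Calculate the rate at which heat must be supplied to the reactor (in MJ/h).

Q_in = 26.7 MJ/h

Extent of reaction ξ = 0.523 × 37.8 = 19.769 mol/min
Reaction term: ξ·ΔH°_rxn = 19.769 × 28.7 = 567.38 kJ/min
Sensible, feed 72.1→25 °C: -270.62 kJ/min
Outlet flows (mol/min): A 18.031, B 19.769
Sensible, products 25→49.1 °C: 148.47 kJ/min
Q = ΔH = 445.24 kJ/min = 7.4206 kW
Heat supplied = 26.714 MJ/h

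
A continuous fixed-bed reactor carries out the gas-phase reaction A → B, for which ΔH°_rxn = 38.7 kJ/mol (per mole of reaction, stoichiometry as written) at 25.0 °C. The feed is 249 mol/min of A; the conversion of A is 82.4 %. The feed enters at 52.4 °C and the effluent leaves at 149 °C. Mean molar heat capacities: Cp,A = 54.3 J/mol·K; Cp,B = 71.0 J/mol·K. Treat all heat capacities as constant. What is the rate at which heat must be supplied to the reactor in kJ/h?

Q_in = 580000 kJ/h

Extent of reaction ξ = 0.824 × 249 = 205.18 mol/min
Reaction term: ξ·ΔH°_rxn = 205.18 × 38.7 = 7940.3 kJ/min
Sensible, feed 52.4→25 °C: -370.47 kJ/min
Outlet flows (mol/min): A 43.824, B 205.18
Sensible, products 25→149 °C: 2101.4 kJ/min
Q = ΔH = 9671.3 kJ/min = 161.19 kW
Heat supplied = 580280 kJ/h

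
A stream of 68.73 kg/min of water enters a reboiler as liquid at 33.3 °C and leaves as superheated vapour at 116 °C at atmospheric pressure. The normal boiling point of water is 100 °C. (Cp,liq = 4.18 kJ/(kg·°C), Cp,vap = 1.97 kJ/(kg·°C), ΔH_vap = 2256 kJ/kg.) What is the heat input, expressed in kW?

liquid 33.3→100 °C: 278.81 kJ/kg
vaporisation at 100 °C: 2256 kJ/kg
vapour 100→116 °C: 31.52 kJ/kg
Δh = 278.81 + 2256 + 31.52 = 2566.3 kJ/kg
Q = ṁ·Δh = 68.73 kg/min × 2566.3 kJ/kg = 176380 kJ/min
|Q| = 2939.7 kW

Q = 2940 kW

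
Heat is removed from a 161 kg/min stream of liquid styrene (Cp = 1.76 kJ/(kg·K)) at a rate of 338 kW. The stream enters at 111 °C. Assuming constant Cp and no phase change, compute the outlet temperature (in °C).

T_out = 39.4 °C

Q = 338 kW = 20280 kJ/min
ΔT = Q/(ṁ·Cp) = 20280/(161×1.76) = 71.57 K
T_out = 111 − 71.57 = 39.43 °C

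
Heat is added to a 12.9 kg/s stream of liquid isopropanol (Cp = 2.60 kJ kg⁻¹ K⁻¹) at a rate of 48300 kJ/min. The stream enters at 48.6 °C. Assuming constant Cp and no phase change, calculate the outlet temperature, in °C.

Q = 48300 kJ/min = 805 kJ/s
ΔT = Q/(ṁ·Cp) = 805/(12.9×2.60) = 24.001 K
T_out = 48.6 + 24.001 = 72.601 °C

T_out = 72.6 °C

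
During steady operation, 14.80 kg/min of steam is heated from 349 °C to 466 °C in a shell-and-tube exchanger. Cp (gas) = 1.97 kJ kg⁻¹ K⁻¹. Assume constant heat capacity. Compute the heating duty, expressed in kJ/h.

Q = ṁ·Cp·ΔT = 14.80 × 1.97 × (466 − 349) = 3411.3 kJ/min
Converting: 3411.3 / 60 s = 56.854 kW
Heating duty = 204680 kJ/h

Q = 205000 kJ/h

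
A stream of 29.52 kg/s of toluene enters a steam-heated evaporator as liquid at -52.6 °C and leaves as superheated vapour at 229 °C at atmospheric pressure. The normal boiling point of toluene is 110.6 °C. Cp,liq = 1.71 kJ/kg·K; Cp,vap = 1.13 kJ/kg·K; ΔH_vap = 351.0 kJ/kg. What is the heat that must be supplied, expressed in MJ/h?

liquid -52.6→110.6 °C: 279.07 kJ/kg
vaporisation at 110.6 °C: 351 kJ/kg
vapour 110.6→229 °C: 133.79 kJ/kg
Δh = 279.07 + 351 + 133.79 = 763.86 kJ/kg
Q = ṁ·Δh = 29.52 kg/s × 763.86 kJ/kg = 22549 kJ/s
|Q| = 22549 kW = 81177 MJ/h

Q = 81200 MJ/h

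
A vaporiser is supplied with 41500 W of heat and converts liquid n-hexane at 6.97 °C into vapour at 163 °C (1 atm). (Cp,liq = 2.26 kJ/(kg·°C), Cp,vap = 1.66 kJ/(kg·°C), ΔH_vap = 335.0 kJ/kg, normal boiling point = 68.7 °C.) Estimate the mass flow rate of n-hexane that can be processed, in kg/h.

ṁ = 237 kg/h

Δh = 2.26×(68.7−6.97) + 335.0 + 1.66×(163−68.7) = 631.05 kJ/kg
Q = 41500 W = 41.5 kJ/s = 149400 kJ/h
ṁ = Q/Δh = 149400 / 631.05 = 236.75 kg/h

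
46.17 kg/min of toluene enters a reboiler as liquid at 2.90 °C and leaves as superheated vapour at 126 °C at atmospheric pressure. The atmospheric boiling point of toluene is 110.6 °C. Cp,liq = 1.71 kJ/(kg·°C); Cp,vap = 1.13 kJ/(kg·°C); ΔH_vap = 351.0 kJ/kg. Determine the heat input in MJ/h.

liquid 2.90→110.6 °C: 184.17 kJ/kg
vaporisation at 110.6 °C: 351 kJ/kg
vapour 110.6→126 °C: 17.402 kJ/kg
Δh = 184.17 + 351 + 17.402 = 552.57 kJ/kg
Q = ṁ·Δh = 46.17 kg/min × 552.57 kJ/kg = 25512 kJ/min
|Q| = 425.2 kW = 1530.7 MJ/h

Q = 1530 MJ/h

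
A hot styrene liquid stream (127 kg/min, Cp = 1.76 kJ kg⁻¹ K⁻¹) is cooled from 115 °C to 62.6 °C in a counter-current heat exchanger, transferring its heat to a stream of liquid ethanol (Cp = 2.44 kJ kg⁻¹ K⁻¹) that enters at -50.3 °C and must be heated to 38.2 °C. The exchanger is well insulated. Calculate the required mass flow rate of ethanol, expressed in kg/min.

Heat released by hot stream: Q = 127 × 1.76 × (115 − 62.6) = 11712 kJ/min
Energy balance on cold side (adiabatic exchanger): Q = ṁ_c·Cp_c·(T_c,out − T_c,in)
ṁ_c = 11712 / [2.44 × (38.2 − -50.3)] = 54.239 kg/min

ṁ_c = 54.2 kg/min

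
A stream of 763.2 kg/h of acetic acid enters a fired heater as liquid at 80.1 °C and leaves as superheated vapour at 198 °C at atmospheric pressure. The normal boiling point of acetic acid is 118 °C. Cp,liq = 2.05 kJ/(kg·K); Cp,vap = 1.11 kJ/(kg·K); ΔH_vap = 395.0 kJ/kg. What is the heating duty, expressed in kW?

Q = 119 kW

liquid 80.1→118 °C: 77.695 kJ/kg
vaporisation at 118 °C: 395 kJ/kg
vapour 118→198 °C: 88.8 kJ/kg
Δh = 77.695 + 395 + 88.8 = 561.5 kJ/kg
Q = ṁ·Δh = 763.2 kg/h × 561.5 kJ/kg = 428530 kJ/h
|Q| = 119.04 kW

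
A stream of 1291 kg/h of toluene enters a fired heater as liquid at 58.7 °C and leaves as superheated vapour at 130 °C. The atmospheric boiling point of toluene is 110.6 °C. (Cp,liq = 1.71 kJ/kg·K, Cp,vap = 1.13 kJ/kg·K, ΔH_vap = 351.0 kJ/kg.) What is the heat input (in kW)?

liquid 58.7→110.6 °C: 88.749 kJ/kg
vaporisation at 110.6 °C: 351 kJ/kg
vapour 110.6→130 °C: 21.922 kJ/kg
Δh = 88.749 + 351 + 21.922 = 461.67 kJ/kg
Q = ṁ·Δh = 1291 kg/h × 461.67 kJ/kg = 596020 kJ/h
|Q| = 165.56 kW

Q = 166 kW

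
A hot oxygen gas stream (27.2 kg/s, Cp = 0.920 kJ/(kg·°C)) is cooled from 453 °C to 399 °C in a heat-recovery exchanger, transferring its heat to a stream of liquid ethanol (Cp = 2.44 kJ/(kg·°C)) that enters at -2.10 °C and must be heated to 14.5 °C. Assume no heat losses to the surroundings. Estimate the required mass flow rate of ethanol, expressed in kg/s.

Heat released by hot stream: Q = 27.2 × 0.920 × (453 − 399) = 1351.3 kJ/s
Energy balance on cold side (adiabatic exchanger): Q = ṁ_c·Cp_c·(T_c,out − T_c,in)
ṁ_c = 1351.3 / [2.44 × (14.5 − -2.10)] = 33.362 kg/s

ṁ_c = 33.4 kg/s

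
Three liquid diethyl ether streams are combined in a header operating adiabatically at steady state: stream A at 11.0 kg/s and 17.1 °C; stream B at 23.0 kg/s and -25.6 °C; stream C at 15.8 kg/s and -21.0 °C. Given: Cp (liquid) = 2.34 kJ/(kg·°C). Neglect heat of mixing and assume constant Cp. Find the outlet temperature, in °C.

T_out = -14.7 °C

No heat crosses the boundary, so H_out = H_in.
T_out = Σ ṁᵢCp,ᵢTᵢ / Σ ṁᵢCp,ᵢ
      = -1714 / 116.53 = -14.709 °C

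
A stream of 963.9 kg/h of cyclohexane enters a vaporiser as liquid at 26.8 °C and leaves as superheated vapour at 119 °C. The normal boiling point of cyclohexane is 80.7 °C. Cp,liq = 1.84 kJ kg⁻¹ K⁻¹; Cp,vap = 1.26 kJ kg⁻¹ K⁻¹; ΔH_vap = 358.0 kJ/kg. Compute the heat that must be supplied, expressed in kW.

Q = 135 kW

liquid 26.8→80.7 °C: 99.176 kJ/kg
vaporisation at 80.7 °C: 358 kJ/kg
vapour 80.7→119 °C: 48.258 kJ/kg
Δh = 99.176 + 358 + 48.258 = 505.43 kJ/kg
Q = ṁ·Δh = 963.9 kg/h × 505.43 kJ/kg = 487190 kJ/h
|Q| = 135.33 kW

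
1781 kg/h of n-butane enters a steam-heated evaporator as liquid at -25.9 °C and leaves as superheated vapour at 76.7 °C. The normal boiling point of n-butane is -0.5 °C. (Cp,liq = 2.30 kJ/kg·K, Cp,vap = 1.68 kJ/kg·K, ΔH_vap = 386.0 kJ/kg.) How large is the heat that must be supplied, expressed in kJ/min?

liquid -25.9→-0.5 °C: 58.42 kJ/kg
vaporisation at -0.5 °C: 386 kJ/kg
vapour -0.5→76.7 °C: 129.7 kJ/kg
Δh = 58.42 + 386 + 129.7 = 574.12 kJ/kg
Q = ṁ·Δh = 1781 kg/h × 574.12 kJ/kg = 1.0225e+06 kJ/h
|Q| = 284.03 kW = 17042 kJ/min

Q = 17000 kJ/min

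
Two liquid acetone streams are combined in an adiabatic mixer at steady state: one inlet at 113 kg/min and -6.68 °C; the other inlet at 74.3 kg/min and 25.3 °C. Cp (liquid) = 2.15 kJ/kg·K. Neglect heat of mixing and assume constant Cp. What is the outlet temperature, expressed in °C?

T_out = 6.01 °C

No heat crosses the boundary, so H_out = H_in.
T_out = Σ ṁᵢCp,ᵢTᵢ / Σ ṁᵢCp,ᵢ
      = 2418.6 / 402.69 = 6.0061 °C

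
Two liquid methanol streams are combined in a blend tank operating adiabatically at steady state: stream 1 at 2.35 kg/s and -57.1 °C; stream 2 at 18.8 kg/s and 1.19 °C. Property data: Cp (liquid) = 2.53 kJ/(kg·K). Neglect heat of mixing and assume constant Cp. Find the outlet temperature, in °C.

T_out = -5.29 °C

No heat crosses the boundary, so H_out = H_in.
Σ ṁᵢCp,ᵢTᵢ = 2.35×2.53×-57.1 + 18.8×2.53×1.19 = -282.89
Σ ṁᵢCp,ᵢ = 2.35×2.53 + 18.8×2.53 = 53.51
T_out = -282.89 / 53.51 = -5.2867 °C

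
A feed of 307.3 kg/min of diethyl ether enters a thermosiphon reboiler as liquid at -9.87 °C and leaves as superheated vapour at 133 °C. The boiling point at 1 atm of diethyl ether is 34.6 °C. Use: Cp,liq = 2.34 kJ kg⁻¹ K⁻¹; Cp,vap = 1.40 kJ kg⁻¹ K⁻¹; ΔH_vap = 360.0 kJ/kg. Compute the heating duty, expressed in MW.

Q = 3.08 MW

liquid -9.87→34.6 °C: 104.06 kJ/kg
vaporisation at 34.6 °C: 360 kJ/kg
vapour 34.6→133 °C: 137.76 kJ/kg
Δh = 104.06 + 360 + 137.76 = 601.82 kJ/kg
Q = ṁ·Δh = 307.3 kg/min × 601.82 kJ/kg = 184940 kJ/min
|Q| = 3082.3 kW = 3.0823 MW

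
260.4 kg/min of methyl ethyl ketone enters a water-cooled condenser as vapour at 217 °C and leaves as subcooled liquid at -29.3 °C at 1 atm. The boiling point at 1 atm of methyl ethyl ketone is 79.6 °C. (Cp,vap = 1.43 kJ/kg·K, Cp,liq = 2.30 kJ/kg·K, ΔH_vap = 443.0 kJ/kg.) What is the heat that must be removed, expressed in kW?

vapour 217→79.6 °C: -196.48 kJ/kg
condensation at 79.6 °C: -443 kJ/kg
liquid 79.6→-29.3 °C: -250.47 kJ/kg
Δh = -196.48 + -443 + -250.47 = -889.95 kJ/kg
Q = ṁ·Δh = 260.4 kg/min × -889.95 kJ/kg = -231740 kJ/min
|Q| = 3862.4 kW

Q_c = 3860 kW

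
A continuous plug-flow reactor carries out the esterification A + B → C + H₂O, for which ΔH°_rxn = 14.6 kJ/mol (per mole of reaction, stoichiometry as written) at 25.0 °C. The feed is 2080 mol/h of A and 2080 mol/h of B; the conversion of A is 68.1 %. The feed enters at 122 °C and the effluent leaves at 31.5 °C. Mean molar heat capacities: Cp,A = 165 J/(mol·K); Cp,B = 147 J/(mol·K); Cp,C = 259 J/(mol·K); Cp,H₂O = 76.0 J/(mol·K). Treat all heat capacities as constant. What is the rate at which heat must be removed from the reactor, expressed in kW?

Q_out = 10.5 kW

Extent of reaction ξ = 0.681 × 2080 = 1416.5 mol/h
Reaction term: ξ·ΔH°_rxn = 1416.5 × 14.6 = 20681 kJ/h
Sensible, feed 122→25 °C: -62949 kJ/h
Outlet flows (mol/h): A 663.52, B 663.52, C 1416.5, H₂O 1416.5
Sensible, products 25→31.5 °C: 4430 kJ/h
Q = ΔH = -37839 kJ/h = -10.511 kW
Heat removed = 10.511 kW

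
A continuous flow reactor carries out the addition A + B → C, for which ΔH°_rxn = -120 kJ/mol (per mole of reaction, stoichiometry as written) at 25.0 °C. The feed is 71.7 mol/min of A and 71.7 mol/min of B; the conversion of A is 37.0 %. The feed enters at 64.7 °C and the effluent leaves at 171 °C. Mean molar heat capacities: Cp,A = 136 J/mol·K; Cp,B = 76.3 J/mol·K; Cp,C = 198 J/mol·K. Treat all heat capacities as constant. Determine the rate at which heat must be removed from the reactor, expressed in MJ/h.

Extent of reaction ξ = 0.370 × 71.7 = 26.529 mol/min
Reaction term: ξ·ΔH°_rxn = 26.529 × -120 = -3183.5 kJ/min
Sensible, feed 64.7→25 °C: -604.31 kJ/min
Outlet flows (mol/min): A 45.171, B 45.171, C 26.529
Sensible, products 25→171 °C: 2167 kJ/min
Q = ΔH = -1620.8 kJ/min = -27.013 kW
Heat removed = 97.247 MJ/h

Q_out = 97.2 MJ/h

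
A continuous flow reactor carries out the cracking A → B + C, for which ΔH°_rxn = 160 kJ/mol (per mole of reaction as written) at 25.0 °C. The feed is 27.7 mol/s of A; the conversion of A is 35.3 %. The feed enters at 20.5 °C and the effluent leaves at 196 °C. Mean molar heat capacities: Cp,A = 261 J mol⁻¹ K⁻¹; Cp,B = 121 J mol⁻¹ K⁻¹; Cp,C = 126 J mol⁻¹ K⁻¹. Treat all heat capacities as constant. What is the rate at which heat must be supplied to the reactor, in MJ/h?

Extent of reaction ξ = 0.353 × 27.7 = 9.7781 mol/s
Reaction term: ξ·ΔH°_rxn = 9.7781 × 160 = 1564.5 kJ/s
Sensible, feed 20.5→25 °C: 32.534 kJ/s
Outlet flows (mol/s): A 17.922, B 9.7781, C 9.7781
Sensible, products 25→196 °C: 1212.9 kJ/s
Q = ΔH = 2809.9 kJ/s = 2809.9 kW
Heat supplied = 10116 MJ/h

Q_in = 10100 MJ/h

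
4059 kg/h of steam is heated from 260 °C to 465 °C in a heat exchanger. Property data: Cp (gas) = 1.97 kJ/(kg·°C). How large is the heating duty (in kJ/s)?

Q = ṁ·Cp·ΔT = 4059 × 1.97 × (465 − 260) = 1.6392e+06 kJ/h
Converting: 1.6392e+06 / 3600 s = 455.34 kW

Q = 455 kJ/s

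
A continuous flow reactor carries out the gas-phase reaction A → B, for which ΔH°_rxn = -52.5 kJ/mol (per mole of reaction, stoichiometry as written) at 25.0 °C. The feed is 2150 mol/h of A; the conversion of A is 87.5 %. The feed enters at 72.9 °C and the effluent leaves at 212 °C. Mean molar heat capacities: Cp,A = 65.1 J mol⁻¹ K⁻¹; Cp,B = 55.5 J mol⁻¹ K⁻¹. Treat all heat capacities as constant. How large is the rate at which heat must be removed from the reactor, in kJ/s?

Extent of reaction ξ = 0.875 × 2150 = 1881.2 mol/h
Reaction term: ξ·ΔH°_rxn = 1881.2 × -52.5 = -98766 kJ/h
Sensible, feed 72.9→25 °C: -6704.3 kJ/h
Outlet flows (mol/h): A 268.75, B 1881.2
Sensible, products 25→212 °C: 22796 kJ/h
Q = ΔH = -82674 kJ/h = -22.965 kW
Heat removed = 22.965 kJ/s

Q_out = 23.0 kJ/s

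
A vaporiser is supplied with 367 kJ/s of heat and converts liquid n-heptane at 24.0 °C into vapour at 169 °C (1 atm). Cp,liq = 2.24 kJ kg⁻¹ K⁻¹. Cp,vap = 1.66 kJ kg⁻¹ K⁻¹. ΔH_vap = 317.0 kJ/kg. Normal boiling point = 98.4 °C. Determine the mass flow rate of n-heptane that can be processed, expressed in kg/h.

ṁ = 2200 kg/h

Δh = 2.24×(98.4−24.0) + 317.0 + 1.66×(169−98.4) = 600.85 kJ/kg
Q = 367 kJ/s = 367 kJ/s = 1.3212e+06 kJ/h
ṁ = Q/Δh = 1.3212e+06 / 600.85 = 2198.9 kg/h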